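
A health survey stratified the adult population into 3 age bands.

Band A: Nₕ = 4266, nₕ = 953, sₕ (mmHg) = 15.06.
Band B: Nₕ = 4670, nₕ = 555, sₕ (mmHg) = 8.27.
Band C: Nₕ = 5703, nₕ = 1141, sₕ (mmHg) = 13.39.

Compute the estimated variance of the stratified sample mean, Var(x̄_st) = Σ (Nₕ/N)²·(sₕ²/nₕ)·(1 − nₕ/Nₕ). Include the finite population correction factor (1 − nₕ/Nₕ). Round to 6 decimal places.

N = 14639; Wₕ = Nₕ/N.
band A: (4266/14639)²·15.06²/953·(1 − 953/4266) = 0.015695549
band B: (4670/14639)²·8.27²/555·(1 − 555/4670) = 0.011050500
band C: (5703/14639)²·13.39²/1141·(1 − 1141/5703) = 0.019077055
Sum = 0.045823104 → 0.045823.

0.045823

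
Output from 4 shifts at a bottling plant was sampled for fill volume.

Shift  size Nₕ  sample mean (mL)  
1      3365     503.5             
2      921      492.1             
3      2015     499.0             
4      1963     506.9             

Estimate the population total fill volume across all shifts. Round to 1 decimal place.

1: 3365·503.5 = 1694277.5
2: 921·492.1 = 453224.1
3: 2015·499.0 = 1005485
4: 1963·506.9 = 995044.7
τ̂ = Σ Nₕx̄ₕ = 4148031.3.

4148031.3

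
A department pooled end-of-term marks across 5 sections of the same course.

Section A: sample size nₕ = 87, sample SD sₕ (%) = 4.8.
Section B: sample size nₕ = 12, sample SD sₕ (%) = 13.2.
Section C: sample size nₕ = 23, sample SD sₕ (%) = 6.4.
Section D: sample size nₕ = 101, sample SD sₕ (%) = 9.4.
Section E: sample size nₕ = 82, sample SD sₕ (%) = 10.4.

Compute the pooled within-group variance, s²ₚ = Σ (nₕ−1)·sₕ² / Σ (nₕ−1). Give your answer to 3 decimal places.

74.654

A: (87−1)·4.8² = 86·23.04 = 1981.44
B: (12−1)·13.2² = 11·174.24 = 1916.64
C: (23−1)·6.4² = 22·40.96 = 901.12
D: (101−1)·9.4² = 100·88.36 = 8836
E: (82−1)·10.4² = 81·108.16 = 8760.96
Numerator = 22396.16; denominator = Σ(nₕ−1) = 300.
s²ₚ = 22396.16/300 = 74.65387... → 74.654.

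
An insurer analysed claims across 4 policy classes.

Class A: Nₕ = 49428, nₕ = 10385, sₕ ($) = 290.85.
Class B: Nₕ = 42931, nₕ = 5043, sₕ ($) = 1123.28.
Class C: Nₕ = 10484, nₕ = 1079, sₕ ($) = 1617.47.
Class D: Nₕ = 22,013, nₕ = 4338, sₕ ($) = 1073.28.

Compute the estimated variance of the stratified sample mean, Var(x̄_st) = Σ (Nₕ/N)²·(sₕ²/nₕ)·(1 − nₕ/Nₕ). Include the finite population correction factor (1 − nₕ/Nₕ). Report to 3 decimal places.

49.078

N = 124856; Wₕ = Nₕ/N.
class A: (49428/124856)²·290.85²/10385·(1 − 10385/49428) = 1.008391
class B: (42931/124856)²·1123.28²/5043·(1 − 5043/42931) = 26.106036
class C: (10484/124856)²·1617.47²/1079·(1 − 1079/10484) = 15.336208
class D: (22013/124856)²·1073.28²/4338·(1 − 4338/22013) = 6.627601
Sum = 49.078237 → 49.078.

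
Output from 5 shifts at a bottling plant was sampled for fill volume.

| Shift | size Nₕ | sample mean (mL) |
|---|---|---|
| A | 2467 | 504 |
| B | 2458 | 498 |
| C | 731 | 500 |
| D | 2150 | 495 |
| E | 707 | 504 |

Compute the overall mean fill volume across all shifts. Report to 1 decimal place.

499.7

N = 2467 + 2458 + 731 + 2150 + 707 = 8513.
Weight each subgroup mean by Nₕ/N and sum.
Σ Nₕx̄ₕ = 2467·504 + 2458·498 + 731·500 + 2150·495 + 707·504 = 1243368 + 1224084 + 365500 + 1064250 + 356328 = 4253530.
Divide by N: 4253530 / 8513 = 499.651... → 499.7.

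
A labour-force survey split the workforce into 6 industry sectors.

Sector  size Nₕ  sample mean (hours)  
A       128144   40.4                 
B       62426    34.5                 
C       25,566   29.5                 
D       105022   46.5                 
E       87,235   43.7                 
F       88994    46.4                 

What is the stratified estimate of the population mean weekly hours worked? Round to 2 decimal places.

42.04

x̄_st = (Σ Nₕx̄ₕ) / (Σ Nₕ) = (128144·40.4 + 62426·34.5 + 25566·29.5 + 105022·46.5 + 87235·43.7 + 88994·46.4) / 497387
= 20909925.7 / 497387 = 42.0396... → 42.04.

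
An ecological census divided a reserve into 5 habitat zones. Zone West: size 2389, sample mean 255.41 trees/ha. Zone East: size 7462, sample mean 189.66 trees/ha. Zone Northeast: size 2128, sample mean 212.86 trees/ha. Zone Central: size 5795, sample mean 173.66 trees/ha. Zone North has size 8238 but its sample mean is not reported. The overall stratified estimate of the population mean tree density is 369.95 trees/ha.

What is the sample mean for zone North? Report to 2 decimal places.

745.13

N = 2389 + 7462 + 2128 + 5795 + 8238 = 26012.
Overall total = μ·N = 369.95·26012 = 9623139.4.
Subtract the known strata: 2389·255.41 + 7462·189.66 + 2128·212.86 + 5795·173.66 = 3484743.19.
Remaining total for zone North: 9623139.4 − 3484743.19 = 6138396.21.
Divide by its size: 6138396.21 / 8238 = 745.1319... → 745.13.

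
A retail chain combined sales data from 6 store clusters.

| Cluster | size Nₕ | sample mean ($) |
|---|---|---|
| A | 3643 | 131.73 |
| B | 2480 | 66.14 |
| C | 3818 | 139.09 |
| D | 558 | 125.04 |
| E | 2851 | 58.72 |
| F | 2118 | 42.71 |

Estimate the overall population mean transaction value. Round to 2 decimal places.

97.14

x̄_st = (Σ Nₕx̄ₕ) / (Σ Nₕ) = (3643·131.73 + 2480·66.14 + 3818·139.09 + 558·125.04 + 2851·58.72 + 2118·42.71) / 15468
= 1502608.03 / 15468 = 97.1430... → 97.14.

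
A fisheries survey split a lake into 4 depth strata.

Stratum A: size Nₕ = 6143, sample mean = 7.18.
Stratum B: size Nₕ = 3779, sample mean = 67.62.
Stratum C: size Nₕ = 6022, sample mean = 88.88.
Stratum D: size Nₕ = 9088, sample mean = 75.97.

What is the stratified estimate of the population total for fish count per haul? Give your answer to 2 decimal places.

A: 6143·7.18 = 44106.74
B: 3779·67.62 = 255535.98
C: 6022·88.88 = 535235.36
D: 9088·75.97 = 690415.36
τ̂ = Σ Nₕx̄ₕ = 1525293.44.

1525293.44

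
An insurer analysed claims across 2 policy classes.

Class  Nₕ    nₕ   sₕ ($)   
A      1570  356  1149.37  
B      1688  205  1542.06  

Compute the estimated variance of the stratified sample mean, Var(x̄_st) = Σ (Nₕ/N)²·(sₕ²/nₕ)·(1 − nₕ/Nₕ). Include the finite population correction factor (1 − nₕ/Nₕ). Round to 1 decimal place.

3402.0

N = 3258. Term for each stratum: Wₕ²sₕ²/nₕ·(1−nₕ/Nₕ).
Var(x̄_st) = 666.3247 + 2735.6474 = 3401.9721 → 3402.0.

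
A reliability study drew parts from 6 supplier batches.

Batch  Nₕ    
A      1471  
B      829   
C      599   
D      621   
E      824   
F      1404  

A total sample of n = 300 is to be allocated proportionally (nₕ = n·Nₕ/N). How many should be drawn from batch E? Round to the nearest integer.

43

Share of batch E = 824/5748 = 0.14335.
Allocate 300 × 0.14335 = 43.006... → 43.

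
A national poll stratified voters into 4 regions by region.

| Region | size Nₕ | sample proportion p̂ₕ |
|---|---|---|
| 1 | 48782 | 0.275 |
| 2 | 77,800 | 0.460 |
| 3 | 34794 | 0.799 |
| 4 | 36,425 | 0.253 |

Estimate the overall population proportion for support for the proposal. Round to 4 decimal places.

0.4359

Wₕ = Nₕ/N with N = 197801: 0.2466, 0.3933, 0.1759, 0.1841.
p̂_st = 0.2466·0.275 + 0.3933·0.460 + 0.1759·0.799 + 0.1841·0.253 ≈ 0.435887... → 0.4359.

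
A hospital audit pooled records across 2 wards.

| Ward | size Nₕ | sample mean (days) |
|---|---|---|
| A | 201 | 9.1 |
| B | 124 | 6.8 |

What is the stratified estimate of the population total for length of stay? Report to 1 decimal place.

2672.3

A: 201·9.1 = 1829.1
B: 124·6.8 = 843.2
τ̂ = Σ Nₕx̄ₕ = 2672.3.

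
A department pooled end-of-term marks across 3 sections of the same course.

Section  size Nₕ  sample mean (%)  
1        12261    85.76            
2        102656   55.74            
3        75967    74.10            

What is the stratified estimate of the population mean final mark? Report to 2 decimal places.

N = 190884; weights Wₕ = Nₕ/N = (0.0642, 0.5378, 0.3980).
x̄_st = Σ Wₕ·x̄ₕ = 0.0642·85.76 + 0.5378·55.74 + 0.3980·74.10 ≈ 64.9751...
→ 64.98.

64.98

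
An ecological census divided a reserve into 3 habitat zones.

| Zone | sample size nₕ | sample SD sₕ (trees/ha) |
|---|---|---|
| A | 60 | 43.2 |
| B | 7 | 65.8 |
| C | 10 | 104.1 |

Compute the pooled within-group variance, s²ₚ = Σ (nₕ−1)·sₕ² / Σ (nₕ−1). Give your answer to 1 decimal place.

A: (60−1)·43.2² = 59·1866.24 = 110108.16
B: (7−1)·65.8² = 6·4329.64 = 25977.84
C: (10−1)·104.1² = 9·10836.81 = 97531.29
Numerator = 233617.29; denominator = Σ(nₕ−1) = 74.
s²ₚ = 233617.29/74 = 3156.990... → 3157.0.

3157.0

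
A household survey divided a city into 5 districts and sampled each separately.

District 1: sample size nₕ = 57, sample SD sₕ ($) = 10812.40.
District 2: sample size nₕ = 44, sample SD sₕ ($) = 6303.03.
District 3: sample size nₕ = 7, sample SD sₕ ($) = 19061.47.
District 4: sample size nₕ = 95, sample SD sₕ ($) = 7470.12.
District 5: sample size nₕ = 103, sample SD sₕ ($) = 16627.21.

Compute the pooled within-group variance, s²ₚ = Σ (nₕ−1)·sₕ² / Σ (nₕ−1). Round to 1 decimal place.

Degrees of freedom: 56 + 43 + 6 + 94 + 102 = 301.
Σ(nₕ−1)sₕ² = 56·116907993.76 + 43·39728187.1809 + 6·363339638.5609 + 94·55802692.8144 + 102·276464112.3841 = 43879990118.4359.
s²ₚ = 43879990118.4359 / 301 = 145780698.068... → 145780698.1.

145780698.1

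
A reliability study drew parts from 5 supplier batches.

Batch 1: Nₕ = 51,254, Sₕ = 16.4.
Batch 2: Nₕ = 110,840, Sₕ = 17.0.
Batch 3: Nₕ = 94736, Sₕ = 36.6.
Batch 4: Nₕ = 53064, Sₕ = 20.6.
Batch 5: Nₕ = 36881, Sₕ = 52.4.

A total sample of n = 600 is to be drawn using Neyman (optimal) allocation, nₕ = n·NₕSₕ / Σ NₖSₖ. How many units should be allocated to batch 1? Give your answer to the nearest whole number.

55

1: NₕSₕ = 51254·16.4 = 840565.6
2: NₕSₕ = 110840·17.0 = 1884280
3: NₕSₕ = 94736·36.6 = 3467337.6
4: NₕSₕ = 53064·20.6 = 1093118.4
5: NₕSₕ = 36881·52.4 = 1932564.4
Σ NₕSₕ = 9217866.
n_1 = 600·840565.6/9217866 = 54.713... → 55.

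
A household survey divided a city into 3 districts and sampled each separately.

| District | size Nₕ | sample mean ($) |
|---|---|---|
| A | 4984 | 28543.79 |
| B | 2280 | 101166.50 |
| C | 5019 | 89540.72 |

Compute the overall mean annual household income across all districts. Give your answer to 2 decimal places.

66948.36

N = 4984 + 2280 + 5019 = 12283.
The stratified mean weights each stratum mean by its population share Nₕ/N.
Σ Nₕx̄ₕ = 4984·28543.79 + 2280·101166.50 + 5019·89540.72 = 142262249.36 + 230659620 + 449404873.68 = 822326743.04.
Divide by N: 822326743.04 / 12283 = 66948.3630... → 66948.36.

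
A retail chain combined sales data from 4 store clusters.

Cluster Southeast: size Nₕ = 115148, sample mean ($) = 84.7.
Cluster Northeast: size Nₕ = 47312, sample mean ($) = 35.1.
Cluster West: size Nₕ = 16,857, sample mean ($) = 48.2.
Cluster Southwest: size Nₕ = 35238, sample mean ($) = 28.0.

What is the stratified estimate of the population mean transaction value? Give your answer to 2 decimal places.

61.58

N = 214555; weights Wₕ = Nₕ/N = (0.5367, 0.2205, 0.0786, 0.1642).
x̄_st = Σ Wₕ·x̄ₕ = 0.5367·84.7 + 0.2205·35.1 + 0.0786·48.2 + 0.1642·28.0 ≈ 61.5826...
→ 61.58.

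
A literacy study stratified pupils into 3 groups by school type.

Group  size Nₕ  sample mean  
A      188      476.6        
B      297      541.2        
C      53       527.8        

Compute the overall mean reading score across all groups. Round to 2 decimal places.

N = 188 + 297 + 53 = 538.
Weight each subgroup mean by Nₕ/N and sum.
Σ Nₕx̄ₕ = 188·476.6 + 297·541.2 + 53·527.8 = 89600.8 + 160736.4 + 27973.4 = 278310.6.
Divide by N: 278310.6 / 538 = 517.3059... → 517.31.

517.31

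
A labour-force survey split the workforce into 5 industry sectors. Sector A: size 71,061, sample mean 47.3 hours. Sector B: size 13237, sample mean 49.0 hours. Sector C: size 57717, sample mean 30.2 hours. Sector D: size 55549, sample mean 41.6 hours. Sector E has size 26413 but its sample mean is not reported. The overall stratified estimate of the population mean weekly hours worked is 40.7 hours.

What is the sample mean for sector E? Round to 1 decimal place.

Σ Nₕx̄ₕ = N·μ, so 26413·x̄_E = 223977·40.7 − (71061·47.3 + 13237·49.0 + 57717·30.2 + 55549·41.6).
= 9115863.9 − 8063690.1 = 1052173.8.
x̄_E = 1052173.8 / 26413 = 39.835... → 39.8.

39.8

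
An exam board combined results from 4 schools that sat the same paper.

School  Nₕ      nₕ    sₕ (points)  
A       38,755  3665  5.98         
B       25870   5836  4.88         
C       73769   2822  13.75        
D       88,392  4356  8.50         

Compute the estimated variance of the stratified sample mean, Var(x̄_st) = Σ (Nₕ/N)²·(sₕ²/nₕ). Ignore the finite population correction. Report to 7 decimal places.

0.0099464

N = 226786; Wₕ = Nₕ/N.
school A: (38755/226786)²·5.98²/3665 = 0.0002849387
school B: (25870/226786)²·4.88²/5836 = 0.0000530988
school C: (73769/226786)²·13.75²/2822 = 0.0070886527
school D: (88392/226786)²·8.50²/4356 = 0.0025196686
Sum = 0.0099463587 → 0.0099464.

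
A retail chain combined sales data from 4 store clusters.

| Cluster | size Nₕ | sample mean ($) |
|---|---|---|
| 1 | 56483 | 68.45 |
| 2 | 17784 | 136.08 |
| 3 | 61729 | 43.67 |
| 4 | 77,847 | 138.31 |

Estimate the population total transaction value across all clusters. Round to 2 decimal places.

Population total = Σ Nₕ·x̄ₕ (each stratum's size times its mean).
56483·68.45 + 17784·136.08 + 61729·43.67 + 77847·138.31 = 3866261.35 + 2420046.72 + 2695705.43 + 10767018.57 = 19749032.07.

19749032.07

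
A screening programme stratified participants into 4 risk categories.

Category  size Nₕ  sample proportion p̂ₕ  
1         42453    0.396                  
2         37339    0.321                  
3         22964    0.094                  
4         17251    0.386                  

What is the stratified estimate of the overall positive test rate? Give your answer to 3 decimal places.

Wₕ = Nₕ/N with N = 120007: 0.3538, 0.3111, 0.1914, 0.1437.
p̂_st = 0.3538·0.396 + 0.3111·0.321 + 0.1914·0.094 + 0.1437·0.386 ≈ 0.31344... → 0.313.

0.313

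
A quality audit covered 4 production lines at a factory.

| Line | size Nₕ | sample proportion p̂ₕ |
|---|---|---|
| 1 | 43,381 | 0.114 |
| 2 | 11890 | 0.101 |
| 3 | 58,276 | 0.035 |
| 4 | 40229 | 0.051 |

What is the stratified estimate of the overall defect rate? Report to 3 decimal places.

N = 43381 + 11890 + 58276 + 40229 = 153776.
Overall proportion = Σ (Nₕ/N)·p̂ₕ.
Σ Nₕp̂ₕ = 4945.434 + 1200.89 + 2039.66 + 2051.679 = 10237.663.
10237.663 / 153776 = 0.06658... → 0.067.

0.067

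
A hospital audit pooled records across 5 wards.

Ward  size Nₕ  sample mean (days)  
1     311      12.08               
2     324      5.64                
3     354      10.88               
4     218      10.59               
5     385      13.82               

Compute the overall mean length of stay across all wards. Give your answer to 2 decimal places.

10.72

N = 311 + 324 + 354 + 218 + 385 = 1592.
The stratified mean weights each stratum mean by its population share Nₕ/N.
Σ Nₕx̄ₕ = 311·12.08 + 324·5.64 + 354·10.88 + 218·10.59 + 385·13.82 = 3756.88 + 1827.36 + 3851.52 + 2308.62 + 5320.7 = 17065.08.
Divide by N: 17065.08 / 1592 = 10.7193... → 10.72.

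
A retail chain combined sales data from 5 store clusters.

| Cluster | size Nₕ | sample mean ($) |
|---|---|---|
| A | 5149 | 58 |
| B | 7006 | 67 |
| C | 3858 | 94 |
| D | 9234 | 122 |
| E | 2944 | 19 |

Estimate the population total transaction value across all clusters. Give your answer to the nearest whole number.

2313180

A: 5149·58 = 298642
B: 7006·67 = 469402
C: 3858·94 = 362652
D: 9234·122 = 1126548
E: 2944·19 = 55936
τ̂ = Σ Nₕx̄ₕ = 2313180.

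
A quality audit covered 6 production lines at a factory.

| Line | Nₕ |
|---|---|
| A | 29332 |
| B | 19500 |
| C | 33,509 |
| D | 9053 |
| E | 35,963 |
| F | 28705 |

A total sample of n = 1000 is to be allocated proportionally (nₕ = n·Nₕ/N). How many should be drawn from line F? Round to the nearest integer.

Share of line F = 28705/156062 = 0.18393.
Allocate 1000 × 0.18393 = 183.933... → 184.

184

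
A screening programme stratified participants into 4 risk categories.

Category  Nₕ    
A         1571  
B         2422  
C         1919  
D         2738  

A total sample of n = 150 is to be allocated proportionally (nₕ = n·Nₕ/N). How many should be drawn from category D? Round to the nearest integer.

47

Share of category D = 2738/8650 = 0.31653.
Allocate 150 × 0.31653 = 47.480... → 47.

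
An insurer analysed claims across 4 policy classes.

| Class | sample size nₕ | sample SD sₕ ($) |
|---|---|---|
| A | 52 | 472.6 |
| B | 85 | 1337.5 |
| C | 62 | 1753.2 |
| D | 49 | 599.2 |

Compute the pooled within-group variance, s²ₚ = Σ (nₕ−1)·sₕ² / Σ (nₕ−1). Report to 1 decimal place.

1501595.4

Degrees of freedom: 51 + 84 + 61 + 48 = 244.
Σ(nₕ−1)sₕ² = 51·223350.76 + 84·1788906.25 + 61·3073710.24 + 48·359040.64 = 366389289.12.
s²ₚ = 366389289.12 / 244 = 1501595.447... → 1501595.4.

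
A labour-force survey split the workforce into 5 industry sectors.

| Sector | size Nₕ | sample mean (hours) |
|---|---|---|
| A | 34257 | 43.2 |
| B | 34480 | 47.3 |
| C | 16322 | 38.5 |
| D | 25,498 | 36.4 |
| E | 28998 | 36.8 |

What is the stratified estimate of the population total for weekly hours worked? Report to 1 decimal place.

5734457.0

Population total = Σ Nₕ·x̄ₕ (each stratum's size times its mean).
34257·43.2 + 34480·47.3 + 16322·38.5 + 25498·36.4 + 28998·36.8 = 1479902.4 + 1630904 + 628397 + 928127.2 + 1067126.4 = 5734457.0.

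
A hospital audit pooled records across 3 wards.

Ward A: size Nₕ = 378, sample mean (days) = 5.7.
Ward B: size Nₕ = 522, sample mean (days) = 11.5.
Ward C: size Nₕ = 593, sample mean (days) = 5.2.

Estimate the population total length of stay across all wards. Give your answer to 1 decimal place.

11241.2

A: 378·5.7 = 2154.6
B: 522·11.5 = 6003
C: 593·5.2 = 3083.6
τ̂ = Σ Nₕx̄ₕ = 11241.2.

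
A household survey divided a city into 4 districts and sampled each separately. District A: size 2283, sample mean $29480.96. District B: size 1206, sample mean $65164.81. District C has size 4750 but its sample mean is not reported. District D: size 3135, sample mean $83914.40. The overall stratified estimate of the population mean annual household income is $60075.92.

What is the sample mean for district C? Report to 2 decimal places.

N = 2283 + 1206 + 4750 + 3135 = 11374.
Overall total = μ·N = 60075.92·11374 = 683303514.08.
Subtract the known strata: 2283·29480.96 + 1206·65164.81 + 3135·83914.40 = 408965436.54.
Remaining total for district C: 683303514.08 − 408965436.54 = 274338077.54.
Divide by its size: 274338077.54 / 4750 = 57755.3847... → 57755.38.

57755.38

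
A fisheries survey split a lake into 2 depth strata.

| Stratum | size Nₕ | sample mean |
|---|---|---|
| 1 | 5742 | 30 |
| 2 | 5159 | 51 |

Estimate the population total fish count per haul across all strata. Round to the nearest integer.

435369

Estimate total by summing Nₕ·x̄ₕ over strata.
5742·30 + 5159·51 = 172260 + 263109 = 435369.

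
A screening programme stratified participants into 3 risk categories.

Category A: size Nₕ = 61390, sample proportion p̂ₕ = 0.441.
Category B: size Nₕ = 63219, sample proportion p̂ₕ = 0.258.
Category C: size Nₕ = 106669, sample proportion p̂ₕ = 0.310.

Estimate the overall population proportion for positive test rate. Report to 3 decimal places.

0.331

Wₕ = Nₕ/N with N = 231278: 0.2654, 0.2733, 0.4612.
p̂_st = 0.2654·0.441 + 0.2733·0.258 + 0.4612·0.310 ≈ 0.33056... → 0.331.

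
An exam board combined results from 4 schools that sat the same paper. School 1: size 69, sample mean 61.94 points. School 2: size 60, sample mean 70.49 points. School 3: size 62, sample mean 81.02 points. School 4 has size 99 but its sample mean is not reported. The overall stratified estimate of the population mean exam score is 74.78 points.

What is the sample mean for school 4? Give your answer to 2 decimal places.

Σ Nₕx̄ₕ = N·μ, so 99·x̄_4 = 290·74.78 − (69·61.94 + 60·70.49 + 62·81.02).
= 21686.2 − 13526.5 = 8159.7.
x̄_4 = 8159.7 / 99 = 82.4212... → 82.42.

82.42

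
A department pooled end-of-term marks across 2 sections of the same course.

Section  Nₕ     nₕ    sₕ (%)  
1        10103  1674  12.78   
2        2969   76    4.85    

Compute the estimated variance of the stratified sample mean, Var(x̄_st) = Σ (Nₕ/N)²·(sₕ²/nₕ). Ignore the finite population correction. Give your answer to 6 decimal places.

0.074247

N = 13072. Term for each stratum: Wₕ²sₕ²/nₕ.
Var(x̄_st) = 0.058280448 + 0.015966370 = 0.074246818 → 0.074247.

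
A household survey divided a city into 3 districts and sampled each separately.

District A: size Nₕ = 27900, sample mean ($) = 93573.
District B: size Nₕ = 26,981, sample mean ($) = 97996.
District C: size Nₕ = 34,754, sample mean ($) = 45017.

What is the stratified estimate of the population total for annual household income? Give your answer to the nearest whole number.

6819237594

Estimate total by summing Nₕ·x̄ₕ over strata.
27900·93573 + 26981·97996 + 34754·45017 = 2610686700 + 2644030076 + 1564520818 = 6819237594.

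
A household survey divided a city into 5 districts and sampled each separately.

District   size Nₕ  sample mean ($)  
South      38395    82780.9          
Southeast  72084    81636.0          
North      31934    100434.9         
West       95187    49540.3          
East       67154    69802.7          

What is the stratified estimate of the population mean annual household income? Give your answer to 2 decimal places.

N = 38395 + 72084 + 31934 + 95187 + 67154 = 304754.
The stratified mean weights each stratum mean by its population share Nₕ/N.
Σ Nₕx̄ₕ = 38395·82780.9 + 72084·81636.0 + 31934·100434.9 + 95187·49540.3 + 67154·69802.7 = 3178372655.5 + 5884649424 + 3207288096.6 + 4715592536.1 + 4687530515.8 = 21673433228.
Divide by N: 21673433228 / 304754 = 71117.7974... → 71117.80.

71117.80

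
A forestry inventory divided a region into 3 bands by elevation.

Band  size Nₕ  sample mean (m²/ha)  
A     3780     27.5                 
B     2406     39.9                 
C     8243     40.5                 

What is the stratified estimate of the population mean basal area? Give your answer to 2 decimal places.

36.99

N = 14429; weights Wₕ = Nₕ/N = (0.2620, 0.1667, 0.5713).
x̄_st = Σ Wₕ·x̄ₕ = 0.2620·27.5 + 0.1667·39.9 + 0.5713·40.5 ≈ 36.9943...
→ 36.99.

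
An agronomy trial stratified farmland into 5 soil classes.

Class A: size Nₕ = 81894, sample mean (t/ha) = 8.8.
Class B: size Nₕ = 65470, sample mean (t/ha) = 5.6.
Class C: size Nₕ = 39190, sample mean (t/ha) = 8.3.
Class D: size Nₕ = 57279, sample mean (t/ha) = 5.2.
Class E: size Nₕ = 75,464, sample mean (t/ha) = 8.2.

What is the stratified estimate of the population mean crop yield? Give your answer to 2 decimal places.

N = 81894 + 65470 + 39190 + 57279 + 75464 = 319297.
Weight each subgroup mean by Nₕ/N and sum.
Σ Nₕx̄ₕ = 81894·8.8 + 65470·5.6 + 39190·8.3 + 57279·5.2 + 75464·8.2 = 720667.2 + 366632 + 325277 + 297850.8 + 618804.8 = 2329231.8.
Divide by N: 2329231.8 / 319297 = 7.2949... → 7.29.

7.29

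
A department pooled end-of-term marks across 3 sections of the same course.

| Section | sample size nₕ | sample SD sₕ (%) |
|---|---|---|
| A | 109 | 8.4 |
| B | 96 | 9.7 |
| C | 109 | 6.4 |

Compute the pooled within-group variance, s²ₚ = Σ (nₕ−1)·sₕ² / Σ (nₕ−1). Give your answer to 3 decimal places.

67.469

Degrees of freedom: 108 + 95 + 108 = 311.
Σ(nₕ−1)sₕ² = 108·70.56 + 95·94.09 + 108·40.96 = 20982.71.
s²ₚ = 20982.71 / 311 = 67.46852... → 67.469.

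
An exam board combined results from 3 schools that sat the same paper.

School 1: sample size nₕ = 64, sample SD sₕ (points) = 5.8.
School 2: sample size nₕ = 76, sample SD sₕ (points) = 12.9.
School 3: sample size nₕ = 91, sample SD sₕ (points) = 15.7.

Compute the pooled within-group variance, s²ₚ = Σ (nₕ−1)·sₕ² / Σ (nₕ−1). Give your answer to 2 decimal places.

1: (64−1)·5.8² = 63·33.64 = 2119.32
2: (76−1)·12.9² = 75·166.41 = 12480.75
3: (91−1)·15.7² = 90·246.49 = 22184.1
Numerator = 36784.17; denominator = Σ(nₕ−1) = 228.
s²ₚ = 36784.17/228 = 161.3341... → 161.33.

161.33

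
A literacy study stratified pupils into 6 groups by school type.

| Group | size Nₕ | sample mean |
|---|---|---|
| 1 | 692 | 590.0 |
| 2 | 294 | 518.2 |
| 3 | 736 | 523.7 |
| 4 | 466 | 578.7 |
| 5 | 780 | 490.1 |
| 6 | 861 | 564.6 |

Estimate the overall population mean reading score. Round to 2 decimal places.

544.31

x̄_st = (Σ Nₕx̄ₕ) / (Σ Nₕ) = (692·590.0 + 294·518.2 + 736·523.7 + 466·578.7 + 780·490.1 + 861·564.6) / 3829
= 2084146.8 / 3829 = 544.3058... → 544.31.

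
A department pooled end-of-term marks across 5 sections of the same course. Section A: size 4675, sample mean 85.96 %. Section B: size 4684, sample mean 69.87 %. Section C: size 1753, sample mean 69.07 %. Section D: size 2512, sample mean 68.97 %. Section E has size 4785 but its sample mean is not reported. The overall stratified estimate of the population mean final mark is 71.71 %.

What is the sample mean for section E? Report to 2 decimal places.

N = 4675 + 4684 + 1753 + 2512 + 4785 = 18409.
Overall total = μ·N = 71.71·18409 = 1320109.39.
Subtract the known strata: 4675·85.96 + 4684·69.87 + 1753·69.07 + 2512·68.97 = 1023466.43.
Remaining total for section E: 1320109.39 − 1023466.43 = 296642.96.
Divide by its size: 296642.96 / 4785 = 61.9943... → 61.99.

61.99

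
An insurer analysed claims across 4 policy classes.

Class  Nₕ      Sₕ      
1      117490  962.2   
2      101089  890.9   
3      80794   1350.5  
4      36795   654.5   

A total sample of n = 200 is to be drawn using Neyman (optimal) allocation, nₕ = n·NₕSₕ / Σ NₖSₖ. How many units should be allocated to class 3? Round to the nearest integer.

65

Σ NₕSₕ = 117490·962.2 + 101089·890.9 + 80794·1350.5 + 36795·654.5 = 336303692.6.
Share for 3: 109112297/336303692.6 = 0.32445.
n_3 = 200 × 0.32445 = 64.889... → 65.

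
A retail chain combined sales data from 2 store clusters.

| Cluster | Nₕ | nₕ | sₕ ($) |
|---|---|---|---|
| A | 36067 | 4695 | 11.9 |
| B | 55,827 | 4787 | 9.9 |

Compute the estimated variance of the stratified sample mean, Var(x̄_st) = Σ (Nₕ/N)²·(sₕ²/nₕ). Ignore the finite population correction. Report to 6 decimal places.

0.012203

N = 91894. Term for each stratum: Wₕ²sₕ²/nₕ.
Var(x̄_st) = 0.004646266 + 0.007556509 = 0.012202775 → 0.012203.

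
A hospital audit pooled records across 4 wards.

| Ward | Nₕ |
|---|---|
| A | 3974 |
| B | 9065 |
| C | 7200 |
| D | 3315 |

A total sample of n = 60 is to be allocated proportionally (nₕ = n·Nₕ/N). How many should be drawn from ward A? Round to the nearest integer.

N = 3974 + 9065 + 7200 + 3315 = 23554.
n_A = 60·3974/23554 = 10.123... → 10.

10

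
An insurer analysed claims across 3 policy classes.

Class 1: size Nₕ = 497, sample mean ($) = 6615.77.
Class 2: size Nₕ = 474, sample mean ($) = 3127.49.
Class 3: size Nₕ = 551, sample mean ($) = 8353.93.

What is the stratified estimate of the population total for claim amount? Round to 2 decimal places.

1: 497·6615.77 = 3288037.69
2: 474·3127.49 = 1482430.26
3: 551·8353.93 = 4603015.43
τ̂ = Σ Nₕx̄ₕ = 9373483.38.

9373483.38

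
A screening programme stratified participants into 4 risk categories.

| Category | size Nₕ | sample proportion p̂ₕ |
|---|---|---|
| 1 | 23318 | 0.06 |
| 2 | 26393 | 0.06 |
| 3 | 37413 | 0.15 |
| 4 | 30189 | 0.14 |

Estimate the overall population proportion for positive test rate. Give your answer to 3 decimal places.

0.109

N = 23318 + 26393 + 37413 + 30189 = 117313.
Overall proportion = Σ (Nₕ/N)·p̂ₕ.
Σ Nₕp̂ₕ = 1399.08 + 1583.58 + 5611.95 + 4226.46 = 12821.07.
12821.07 / 117313 = 0.10929... → 0.109.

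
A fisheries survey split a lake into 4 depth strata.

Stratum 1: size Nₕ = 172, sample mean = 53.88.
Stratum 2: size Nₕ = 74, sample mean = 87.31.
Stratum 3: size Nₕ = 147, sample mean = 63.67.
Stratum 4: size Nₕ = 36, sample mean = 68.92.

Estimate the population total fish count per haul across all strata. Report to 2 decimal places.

27568.91

1: 172·53.88 = 9267.36
2: 74·87.31 = 6460.94
3: 147·63.67 = 9359.49
4: 36·68.92 = 2481.12
τ̂ = Σ Nₕx̄ₕ = 27568.91.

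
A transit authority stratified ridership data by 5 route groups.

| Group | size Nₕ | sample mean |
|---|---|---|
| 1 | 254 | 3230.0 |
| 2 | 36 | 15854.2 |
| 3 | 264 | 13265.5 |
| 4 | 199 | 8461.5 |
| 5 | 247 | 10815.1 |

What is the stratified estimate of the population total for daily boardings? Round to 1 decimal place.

Population total = Σ Nₕ·x̄ₕ (each stratum's size times its mean).
254·3230.0 + 36·15854.2 + 264·13265.5 + 199·8461.5 + 247·10815.1 = 820420 + 570751.2 + 3502092 + 1683838.5 + 2671329.7 = 9248431.4.

9248431.4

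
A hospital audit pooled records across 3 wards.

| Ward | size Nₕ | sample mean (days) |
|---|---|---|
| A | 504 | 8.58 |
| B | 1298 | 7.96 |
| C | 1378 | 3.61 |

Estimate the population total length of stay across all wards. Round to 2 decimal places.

A: 504·8.58 = 4324.32
B: 1298·7.96 = 10332.08
C: 1378·3.61 = 4974.58
τ̂ = Σ Nₕx̄ₕ = 19630.98.

19630.98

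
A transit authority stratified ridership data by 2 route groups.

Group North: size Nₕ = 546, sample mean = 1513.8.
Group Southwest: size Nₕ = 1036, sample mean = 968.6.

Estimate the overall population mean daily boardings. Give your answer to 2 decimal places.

1156.77

N = 1582; weights Wₕ = Nₕ/N = (0.3451, 0.6549).
x̄_st = Σ Wₕ·x̄ₕ = 0.3451·1513.8 + 0.6549·968.6 ≈ 1156.7664...
→ 1156.77.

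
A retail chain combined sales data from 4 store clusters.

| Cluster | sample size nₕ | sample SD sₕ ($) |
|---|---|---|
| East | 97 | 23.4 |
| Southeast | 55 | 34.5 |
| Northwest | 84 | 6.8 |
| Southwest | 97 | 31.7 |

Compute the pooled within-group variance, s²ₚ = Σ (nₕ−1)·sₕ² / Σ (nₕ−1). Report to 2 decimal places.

Degrees of freedom: 96 + 54 + 83 + 96 = 329.
Σ(nₕ−1)sₕ² = 96·547.56 + 54·1190.25 + 83·46.24 + 96·1004.89 = 217146.62.
s²ₚ = 217146.62 / 329 = 660.0201... → 660.02.

660.02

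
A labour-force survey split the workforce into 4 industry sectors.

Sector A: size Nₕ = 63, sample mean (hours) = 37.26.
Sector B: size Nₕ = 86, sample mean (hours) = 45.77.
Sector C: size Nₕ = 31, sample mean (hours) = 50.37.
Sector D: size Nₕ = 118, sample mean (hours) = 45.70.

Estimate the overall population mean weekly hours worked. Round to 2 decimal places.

x̄_st = (Σ Nₕx̄ₕ) / (Σ Nₕ) = (63·37.26 + 86·45.77 + 31·50.37 + 118·45.70) / 298
= 13237.67 / 298 = 44.4217... → 44.42.

44.42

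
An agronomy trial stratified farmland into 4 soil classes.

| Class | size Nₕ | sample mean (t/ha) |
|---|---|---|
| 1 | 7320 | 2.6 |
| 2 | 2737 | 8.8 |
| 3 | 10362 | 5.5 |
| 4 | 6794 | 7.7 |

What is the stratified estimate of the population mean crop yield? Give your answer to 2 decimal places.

N = 7320 + 2737 + 10362 + 6794 = 27213.
The stratified mean weights each stratum mean by its population share Nₕ/N.
Σ Nₕx̄ₕ = 7320·2.6 + 2737·8.8 + 10362·5.5 + 6794·7.7 = 19032 + 24085.6 + 56991 + 52313.8 = 152422.4.
Divide by N: 152422.4 / 27213 = 5.6011... → 5.60.

5.60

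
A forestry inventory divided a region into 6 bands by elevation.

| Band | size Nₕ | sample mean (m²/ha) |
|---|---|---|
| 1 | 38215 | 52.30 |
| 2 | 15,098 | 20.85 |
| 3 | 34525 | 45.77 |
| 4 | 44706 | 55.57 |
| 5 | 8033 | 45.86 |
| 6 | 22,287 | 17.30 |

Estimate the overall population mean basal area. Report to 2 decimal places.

43.79

N = 162864; weights Wₕ = Nₕ/N = (0.2346, 0.0927, 0.2120, 0.2745, 0.0493, 0.1368).
x̄_st = Σ Wₕ·x̄ₕ = 0.2346·52.30 + 0.0927·20.85 + 0.2120·45.77 + 0.2745·55.57 + 0.0493·45.86 + 0.1368·17.30 ≈ 43.7906...
→ 43.79.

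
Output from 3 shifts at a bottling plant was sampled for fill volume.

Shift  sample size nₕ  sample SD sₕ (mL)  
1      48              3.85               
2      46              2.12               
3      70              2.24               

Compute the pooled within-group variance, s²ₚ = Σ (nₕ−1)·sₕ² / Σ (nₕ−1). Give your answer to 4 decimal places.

1: (48−1)·3.85² = 47·14.8225 = 696.6575
2: (46−1)·2.12² = 45·4.4944 = 202.248
3: (70−1)·2.24² = 69·5.0176 = 346.2144
Numerator = 1245.1199; denominator = Σ(nₕ−1) = 161.
s²ₚ = 1245.1199/161 = 7.733664... → 7.7337.

7.7337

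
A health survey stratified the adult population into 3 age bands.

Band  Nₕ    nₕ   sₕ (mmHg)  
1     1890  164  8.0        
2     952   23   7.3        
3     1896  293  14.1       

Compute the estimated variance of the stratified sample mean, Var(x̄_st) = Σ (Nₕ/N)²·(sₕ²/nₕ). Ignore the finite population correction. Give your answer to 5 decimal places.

0.26429

N = 4738; Wₕ = Nₕ/N.
band 1: (1890/4738)²·8.0²/164 = 0.06209686
band 2: (952/4738)²·7.3²/23 = 0.09354093
band 3: (1896/4738)²·14.1²/293 = 0.10865686
Sum = 0.26429465 → 0.26429.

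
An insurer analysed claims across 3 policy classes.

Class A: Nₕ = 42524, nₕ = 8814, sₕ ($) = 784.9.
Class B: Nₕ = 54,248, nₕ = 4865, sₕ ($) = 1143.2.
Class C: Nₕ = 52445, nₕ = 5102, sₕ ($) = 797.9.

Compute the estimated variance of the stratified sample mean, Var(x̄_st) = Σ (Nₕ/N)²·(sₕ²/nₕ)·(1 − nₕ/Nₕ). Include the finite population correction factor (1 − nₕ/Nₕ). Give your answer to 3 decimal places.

N = 149217; Wₕ = Nₕ/N.
class A: (42524/149217)²·784.9²/8814·(1 − 8814/42524) = 4.499993
class B: (54248/149217)²·1143.2²/4865·(1 − 4865/54248) = 32.321103
class C: (52445/149217)²·797.9²/5102·(1 − 5102/52445) = 13.914889
Sum = 50.735985 → 50.736.

50.736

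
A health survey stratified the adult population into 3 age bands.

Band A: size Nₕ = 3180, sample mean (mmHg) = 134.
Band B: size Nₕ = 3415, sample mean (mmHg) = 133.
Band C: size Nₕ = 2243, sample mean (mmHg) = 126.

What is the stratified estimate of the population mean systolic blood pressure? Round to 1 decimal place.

N = 3180 + 3415 + 2243 = 8838.
Overall mean = Σ (Nₕ/N)·x̄ₕ — weight by population share, not a simple average.
Σ Nₕx̄ₕ = 3180·134 + 3415·133 + 2243·126 = 426120 + 454195 + 282618 = 1162933.
Divide by N: 1162933 / 8838 = 131.583... → 131.6.

131.6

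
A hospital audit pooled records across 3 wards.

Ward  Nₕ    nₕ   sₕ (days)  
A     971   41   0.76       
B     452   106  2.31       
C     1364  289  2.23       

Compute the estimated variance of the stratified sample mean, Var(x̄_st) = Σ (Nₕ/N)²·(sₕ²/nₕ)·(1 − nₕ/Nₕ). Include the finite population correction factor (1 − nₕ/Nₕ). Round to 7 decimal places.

0.0058998

N = 2787; Wₕ = Nₕ/N.
ward A: (971/2787)²·0.76²/41·(1 − 41/971) = 0.0016378404
ward B: (452/2787)²·2.31²/106·(1 − 106/452) = 0.0010135815
ward C: (1364/2787)²·2.23²/289·(1 − 289/1364) = 0.0032483348
Sum = 0.0058997567 → 0.0058998.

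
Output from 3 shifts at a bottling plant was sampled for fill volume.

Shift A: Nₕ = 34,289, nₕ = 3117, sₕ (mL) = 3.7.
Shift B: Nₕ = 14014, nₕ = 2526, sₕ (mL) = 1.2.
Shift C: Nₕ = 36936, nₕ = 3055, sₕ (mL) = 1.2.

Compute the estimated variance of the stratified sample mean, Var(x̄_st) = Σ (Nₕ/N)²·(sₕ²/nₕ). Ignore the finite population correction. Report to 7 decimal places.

N = 85239; Wₕ = Nₕ/N.
shift A: (34289/85239)²·3.7²/3117 = 0.0007107217
shift B: (14014/85239)²·1.2²/2526 = 0.0000154091
shift C: (36936/85239)²·1.2²/3055 = 0.0000885063
Sum = 0.0008146371 → 0.0008146.

0.0008146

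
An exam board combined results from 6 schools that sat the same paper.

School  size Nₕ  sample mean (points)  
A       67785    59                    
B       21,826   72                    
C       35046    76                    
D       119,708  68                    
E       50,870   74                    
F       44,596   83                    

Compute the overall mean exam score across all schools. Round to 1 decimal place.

70.2

N = 339831; weights Wₕ = Nₕ/N = (0.1995, 0.0642, 0.1031, 0.3523, 0.1497, 0.1312).
x̄_st = Σ Wₕ·x̄ₕ = 0.1995·59 + 0.0642·72 + 0.1031·76 + 0.3523·68 + 0.1497·74 + 0.1312·83 ≈ 70.153...
→ 70.2.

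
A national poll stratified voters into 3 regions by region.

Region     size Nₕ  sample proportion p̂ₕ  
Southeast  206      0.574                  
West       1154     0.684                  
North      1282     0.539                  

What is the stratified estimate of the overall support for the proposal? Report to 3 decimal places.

Wₕ = Nₕ/N with N = 2642: 0.0780, 0.4368, 0.4852.
p̂_st = 0.0780·0.574 + 0.4368·0.684 + 0.4852·0.539 ≈ 0.60506... → 0.605.

0.605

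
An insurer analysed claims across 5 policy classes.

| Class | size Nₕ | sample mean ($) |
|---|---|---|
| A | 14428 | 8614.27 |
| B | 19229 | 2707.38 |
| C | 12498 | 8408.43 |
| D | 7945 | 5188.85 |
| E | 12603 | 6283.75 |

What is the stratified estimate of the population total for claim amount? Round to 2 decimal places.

Estimate total by summing Nₕ·x̄ₕ over strata.
14428·8614.27 + 19229·2707.38 + 12498·8408.43 + 7945·5188.85 + 12603·6283.75 = 124286687.56 + 52060210.02 + 105088558.14 + 41225413.25 + 79194101.25 = 401854970.22.

401854970.22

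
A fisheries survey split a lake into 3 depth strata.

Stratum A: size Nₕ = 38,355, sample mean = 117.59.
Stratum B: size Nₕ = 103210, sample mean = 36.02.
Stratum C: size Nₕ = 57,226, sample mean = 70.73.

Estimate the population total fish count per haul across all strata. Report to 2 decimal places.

12275383.63

Population total = Σ Nₕ·x̄ₕ (each stratum's size times its mean).
38355·117.59 + 103210·36.02 + 57226·70.73 = 4510164.45 + 3717624.2 + 4047594.98 = 12275383.63.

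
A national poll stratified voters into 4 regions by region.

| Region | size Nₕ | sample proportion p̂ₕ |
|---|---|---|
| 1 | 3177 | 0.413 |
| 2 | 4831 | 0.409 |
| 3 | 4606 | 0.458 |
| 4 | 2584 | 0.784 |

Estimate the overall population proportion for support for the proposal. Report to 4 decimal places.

0.4884

N = 3177 + 4831 + 4606 + 2584 = 15198.
Overall proportion = Σ (Nₕ/N)·p̂ₕ.
Σ Nₕp̂ₕ = 1312.101 + 1975.879 + 2109.548 + 2025.856 = 7423.384.
7423.384 / 15198 = 0.488445... → 0.4884.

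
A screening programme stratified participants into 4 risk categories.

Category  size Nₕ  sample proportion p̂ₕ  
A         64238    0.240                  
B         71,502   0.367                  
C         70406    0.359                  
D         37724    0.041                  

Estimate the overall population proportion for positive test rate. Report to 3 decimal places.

N = 64238 + 71502 + 70406 + 37724 = 243870.
Overall proportion = Σ (Nₕ/N)·p̂ₕ.
Σ Nₕp̂ₕ = 15417.12 + 26241.234 + 25275.754 + 1546.684 = 68480.792.
68480.792 / 243870 = 0.28081... → 0.281.

0.281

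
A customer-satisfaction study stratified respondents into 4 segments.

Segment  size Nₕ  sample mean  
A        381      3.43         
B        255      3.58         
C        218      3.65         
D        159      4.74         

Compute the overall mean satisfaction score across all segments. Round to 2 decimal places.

N = 1013; weights Wₕ = Nₕ/N = (0.3761, 0.2517, 0.2152, 0.1570).
x̄_st = Σ Wₕ·x̄ₕ = 0.3761·3.43 + 0.2517·3.58 + 0.2152·3.65 + 0.1570·4.74 ≈ 3.7207...
→ 3.72.

3.72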